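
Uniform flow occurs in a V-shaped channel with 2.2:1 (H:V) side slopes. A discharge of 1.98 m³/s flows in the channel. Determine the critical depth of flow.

At critical depth, Q² T / (g A³) = 1, i.e. A³/T = Q²/g = 1.98²/9.81 = 0.3996.
Trying y = 0.587 m: A³/T = 0.1687 — short.
Trying y = 0.698 m: A³/T = 0.401 — matches.

y_c = 0.698 m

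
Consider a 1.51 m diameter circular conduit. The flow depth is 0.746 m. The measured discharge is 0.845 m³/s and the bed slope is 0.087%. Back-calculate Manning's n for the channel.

n = 0.016

For a circular section of diameter D = 1.51 m at depth y = 0.746 m, the central angle is θ = 2 arccos(1 − 2y/D) = 3.118 rad. Then A = (D²/8)(θ − sin θ) = 0.8818 m² and P = Dθ/2 = 2.354 m.
Hydraulic radius R = A/P = 0.8818/2.354 = 0.3746 m.
Rearranging Manning's equation: n = (1/Q) A R^(2/3) S^(1/2) = (1/0.845) × 0.8818 × 0.3746^(2/3) × √0.00087 = 0.016.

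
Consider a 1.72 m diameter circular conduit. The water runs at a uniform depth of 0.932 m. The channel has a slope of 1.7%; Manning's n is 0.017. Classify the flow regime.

supercritical

For a circular section of diameter D = 1.72 m at depth y = 0.932 m, the central angle is θ = 2 arccos(1 − 2y/D) = 3.309 rad. Then A = (D²/8)(θ − sin θ) = 1.285 m² and P = Dθ/2 = 2.846 m.
Hydraulic radius R = A/P = 1.285/2.846 = 0.4517 m.
V = (1/n) R^(2/3) √S = (1/0.017) × 0.4517^(2/3) × √0.017 = 4.515 m/s. Hydraulic depth D_h = A/T = 1.285/1.714 = 0.75 m.
Froude number Fr = V/√(g·D_h) = 4.515/√(9.81×0.75) = 1.66, which is greater than 1, so the flow is supercritical.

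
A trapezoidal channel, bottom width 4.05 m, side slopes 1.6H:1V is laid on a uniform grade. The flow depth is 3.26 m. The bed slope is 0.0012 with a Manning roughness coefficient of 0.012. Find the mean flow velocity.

With bottom width b = 4.05 m and side slope z = 1.6: A = (b + zy)y = (4.05 + 1.6×3.26)×3.26 = 30.21 m²; P = b + 2y√(1+z²) = 4.05 + 2×3.26×1.887 = 16.35 m.
Hydraulic radius R = A/P = 30.21/16.35 = 1.847 m.
From Manning's equation, V = (1/n) R^(2/3) S^(1/2) = (1/0.012) × 1.847^(2/3) × 0.0012^(1/2) = 4.35 m/s.

V = 4.35 m/s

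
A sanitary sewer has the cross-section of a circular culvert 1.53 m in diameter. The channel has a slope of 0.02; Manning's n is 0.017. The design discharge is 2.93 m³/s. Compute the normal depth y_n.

y_n = 0.638 m

Manning's equation rearranged: A R^(2/3) = nQ / (1·√S) = 0.017 × 2.93 / (√0.02) = 0.3522.
Trying y = 0.44 m: A R^(2/3) = 0.1748 — short.
Trying y = 0.638 m: A R^(2/3) = 0.3521 — close enough.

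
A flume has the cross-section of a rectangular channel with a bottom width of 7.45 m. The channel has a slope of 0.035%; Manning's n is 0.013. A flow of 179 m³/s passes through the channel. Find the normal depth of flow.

y_n = 8.79 m

Manning's equation rearranged: A R^(2/3) = nQ / (1·√S) = 0.013 × 179 / (√0.00035) = 124.4.
Try y = 7.04 m: A R^(2/3) = 94.96 — short.
Try y = 9.95 m: A R^(2/3) = 144.1 — over.
Try y = 8.79 m: A R^(2/3) = 124.3 — matches.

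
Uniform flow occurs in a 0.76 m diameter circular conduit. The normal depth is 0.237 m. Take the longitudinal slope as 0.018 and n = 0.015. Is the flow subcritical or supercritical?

For a circular section of diameter D = 0.76 m at depth y = 0.237 m, the central angle is θ = 2 arccos(1 − 2y/D) = 2.37 rad. Then A = (D²/8)(θ − sin θ) = 0.1208 m² and P = Dθ/2 = 0.9006 m.
Hydraulic radius R = A/P = 0.1208/0.9006 = 0.1341 m.
V = (1/n) R^(2/3) √S = (1/0.015) × 0.1341^(2/3) × √0.018 = 2.343 m/s. Hydraulic depth D_h = A/T = 0.1208/0.7041 = 0.1715 m.
Froude number Fr = V/√(g·D_h) = 2.343/√(9.81×0.1715) = 1.81, which is greater than 1, so the flow is supercritical.

supercritical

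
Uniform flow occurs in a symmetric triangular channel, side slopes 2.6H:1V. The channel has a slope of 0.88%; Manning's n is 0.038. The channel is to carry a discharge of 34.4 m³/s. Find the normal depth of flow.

y_n = 2.27 m

Manning's equation rearranged: A R^(2/3) = nQ / (1·√S) = 0.038 × 34.4 / (√0.0088) = 13.93.
At y = 2.49 m: A R^(2/3) = 17.82 — high.
At y = 2.27 m: A R^(2/3) = 13.92 — close enough.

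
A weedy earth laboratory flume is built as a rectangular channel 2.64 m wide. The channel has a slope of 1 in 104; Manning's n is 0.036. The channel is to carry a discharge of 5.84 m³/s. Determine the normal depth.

y_n = 1.13 m

Manning's equation rearranged: A R^(2/3) = nQ / (1·√S) = 0.036 × 5.84 / (√0.009615) = 2.144.
Try y = 0.794 m: A R^(2/3) = 1.313 — short.
Try y = 1.28 m: A R^(2/3) = 2.535 — over.
Try y = 1.13 m: A R^(2/3) = 2.143 — ≈ 2.144.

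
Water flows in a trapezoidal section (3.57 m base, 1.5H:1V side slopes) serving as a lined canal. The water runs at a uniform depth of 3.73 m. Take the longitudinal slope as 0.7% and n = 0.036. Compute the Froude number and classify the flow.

subcritical

With bottom width b = 3.57 m and side slope z = 1.5: A = (b + zy)y = (3.57 + 1.5×3.73)×3.73 = 34.19 m²; P = b + 2y√(1+z²) = 3.57 + 2×3.73×1.803 = 17.02 m.
Hydraulic radius R = A/P = 34.19/17.02 = 2.009 m.
V = (1/n) R^(2/3) √S = (1/0.036) × 2.009^(2/3) × √0.007 = 3.7 m/s. Hydraulic depth D_h = A/T = 34.19/14.76 = 2.316 m.
Froude number Fr = V/√(g·D_h) = 3.7/√(9.81×2.316) = 0.776, which is less than 1, so the flow is subcritical.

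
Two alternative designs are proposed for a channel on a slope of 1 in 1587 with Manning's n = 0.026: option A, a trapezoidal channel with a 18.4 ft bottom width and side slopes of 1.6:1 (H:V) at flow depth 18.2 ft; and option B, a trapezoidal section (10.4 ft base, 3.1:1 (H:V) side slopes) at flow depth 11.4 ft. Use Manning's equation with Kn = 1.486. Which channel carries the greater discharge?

channel A

Channel A: With bottom width b = 18.4 ft and side slope z = 1.6: A = (b + zy)y = (18.4 + 1.6×18.2)×18.2 = 864.9 ft²; P = b + 2y√(1+z²) = 18.4 + 2×18.2×1.887 = 87.08 ft. Hydraulic radius R = A/P = 864.9/87.08 = 9.932 ft. Q_A = (1.486/0.026)·864.9·9.932^(2/3)·√0.0006301 = 5733 ft³/s.
Channel B: With bottom width b = 10.4 ft and side slope z = 3.1: A = (b + zy)y = (10.4 + 3.1×11.4)×11.4 = 521.4 ft²; P = b + 2y√(1+z²) = 10.4 + 2×11.4×3.257 = 84.67 ft. Hydraulic radius R = A/P = 521.4/84.67 = 6.159 ft. Q_B = (1.486/0.026)·521.4·6.159^(2/3)·√0.0006301 = 2514 ft³/s.
Q_A = 5733 ft³/s vs Q_B = 2514 ft³/s, so channel A carries more.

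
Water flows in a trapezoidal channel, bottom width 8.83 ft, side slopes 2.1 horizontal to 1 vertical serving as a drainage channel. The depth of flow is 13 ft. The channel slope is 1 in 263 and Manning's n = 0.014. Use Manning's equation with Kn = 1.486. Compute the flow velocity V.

With bottom width b = 8.83 ft and side slope z = 2.1: A = (b + zy)y = (8.83 + 2.1×13)×13 = 469.7 ft²; P = b + 2y√(1+z²) = 8.83 + 2×13×2.326 = 69.3 ft.
Hydraulic radius R = A/P = 469.7/69.3 = 6.777 ft.
From Manning's equation, V = (1.486/n) R^(2/3) S^(1/2) = (1.486/0.014) × 6.777^(2/3) × 0.003802^(1/2) = 23.4 ft/s.

V = 23.4 ft/s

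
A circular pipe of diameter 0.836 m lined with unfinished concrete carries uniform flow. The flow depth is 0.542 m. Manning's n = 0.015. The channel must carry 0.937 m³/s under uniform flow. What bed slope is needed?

S = 0.00931

For a circular section of diameter D = 0.836 m at depth y = 0.542 m, the central angle is θ = 2 arccos(1 − 2y/D) = 3.744 rad. Then A = (D²/8)(θ − sin θ) = 0.3766 m² and P = Dθ/2 = 1.565 m.
Hydraulic radius R = A/P = 0.3766/1.565 = 0.2406 m.
From Manning's equation, S = [nQ / (1 A R^(2/3))]² = [0.015 × 0.937 / (1 × 0.3766 × 0.2406^(2/3))]² = 0.00931.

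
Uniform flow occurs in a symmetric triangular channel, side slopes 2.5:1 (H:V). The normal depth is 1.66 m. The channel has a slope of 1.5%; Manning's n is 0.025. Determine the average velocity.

V = 4.12 m/s

For a triangular section with side slope z = 2.5: A = zy² = 2.5×1.66² = 6.889 m²; P = 2y√(1+z²) = 2×1.66×2.693 = 8.939 m.
Hydraulic radius R = A/P = 6.889/8.939 = 0.7706 m.
From Manning's equation, V = (1/n) R^(2/3) S^(1/2) = (1/0.025) × 0.7706^(2/3) × 0.015^(1/2) = 4.12 m/s.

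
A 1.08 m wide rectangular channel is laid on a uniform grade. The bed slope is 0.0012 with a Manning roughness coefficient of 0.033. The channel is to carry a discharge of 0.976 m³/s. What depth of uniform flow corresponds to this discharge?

y_n = 1.58 m

Manning's equation rearranged: A R^(2/3) = nQ / (1·√S) = 0.033 × 0.976 / (√0.0012) = 0.9298.
Try y = 1.28 m: A R^(2/3) = 0.725 — too small.
Try y = 1.82 m: A R^(2/3) = 1.096 — too large.
Try y = 1.58 m: A R^(2/3) = 0.9302 — ≈ 0.9298.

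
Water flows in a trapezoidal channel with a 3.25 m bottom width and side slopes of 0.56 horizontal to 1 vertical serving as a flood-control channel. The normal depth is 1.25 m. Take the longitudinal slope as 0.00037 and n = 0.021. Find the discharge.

With bottom width b = 3.25 m and side slope z = 0.56: A = (b + zy)y = (3.25 + 0.56×1.25)×1.25 = 4.938 m²; P = b + 2y√(1+z²) = 3.25 + 2×1.25×1.146 = 6.115 m.
Hydraulic radius R = A/P = 4.938/6.115 = 0.8074 m.
Manning's equation: Q = (1/n) A R^(2/3) S^(1/2) = (1/0.021) × 4.938 × 0.8074^(2/3) × 0.00037^(1/2) = 3.92 m³/s.

Q = 3.92 m³/s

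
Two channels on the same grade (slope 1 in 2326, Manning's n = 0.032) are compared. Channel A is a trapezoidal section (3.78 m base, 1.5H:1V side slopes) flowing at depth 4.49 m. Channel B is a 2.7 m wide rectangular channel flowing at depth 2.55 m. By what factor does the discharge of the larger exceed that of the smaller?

13.2

Channel A: With bottom width b = 3.78 m and side slope z = 1.5: A = (b + zy)y = (3.78 + 1.5×4.49)×4.49 = 47.21 m²; P = b + 2y√(1+z²) = 3.78 + 2×4.49×1.803 = 19.97 m. Hydraulic radius R = A/P = 47.21/19.97 = 2.364 m. Q_A = (1/0.032)·47.21·2.364^(2/3)·√0.0004299 = 54.29 m³/s.
Channel B: Flow area A = b·y = 2.7 × 2.55 = 6.885 m². Wetted perimeter P = b + 2y = 2.7 + 2×2.55 = 7.8 m. Hydraulic radius R = A/P = 6.885/7.8 = 0.8827 m. Q_B = (1/0.032)·6.885·0.8827^(2/3)·√0.0004299 = 4.105 m³/s.
The larger discharge is 54.29 m³/s and the smaller is 4.105 m³/s; the ratio is 13.2.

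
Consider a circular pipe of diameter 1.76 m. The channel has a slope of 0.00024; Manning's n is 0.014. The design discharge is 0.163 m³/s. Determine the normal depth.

y_n = 0.385 m

Manning's equation rearranged: A R^(2/3) = nQ / (1·√S) = 0.014 × 0.163 / (√0.00024) = 0.1473.
At y = 0.474 m: A R^(2/3) = 0.2233 — too large.
At y = 0.29 m: A R^(2/3) = 0.08301 — too small.
At y = 0.385 m: A R^(2/3) = 0.1477 — close enough.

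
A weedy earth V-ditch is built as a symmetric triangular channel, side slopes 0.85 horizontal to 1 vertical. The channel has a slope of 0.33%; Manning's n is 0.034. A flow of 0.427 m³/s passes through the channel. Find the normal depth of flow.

y_n = 0.841 m

Manning's equation rearranged: A R^(2/3) = nQ / (1·√S) = 0.034 × 0.427 / (√0.0033) = 0.2527.
At y = 0.984 m: A R^(2/3) = 0.384 — high.
At y = 0.657 m: A R^(2/3) = 0.1308 — low.
At y = 0.841 m: A R^(2/3) = 0.2526 — ≈ 0.2527.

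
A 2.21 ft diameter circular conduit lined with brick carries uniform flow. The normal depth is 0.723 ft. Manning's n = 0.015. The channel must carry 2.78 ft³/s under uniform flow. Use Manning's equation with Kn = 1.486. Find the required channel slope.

S = 0.00221

For a circular section of diameter D = 2.21 ft at depth y = 0.723 ft, the central angle is θ = 2 arccos(1 − 2y/D) = 2.436 rad. Then A = (D²/8)(θ − sin θ) = 1.091 ft² and P = Dθ/2 = 2.691 ft.
Hydraulic radius R = A/P = 1.091/2.691 = 0.4053 ft.
From Manning's equation, S = [nQ / (1.486 A R^(2/3))]² = [0.015 × 2.78 / (1.486 × 1.091 × 0.4053^(2/3))]² = 0.00221.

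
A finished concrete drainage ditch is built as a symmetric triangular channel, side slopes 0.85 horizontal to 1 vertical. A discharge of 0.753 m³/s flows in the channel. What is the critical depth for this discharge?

At critical depth, Q² T / (g A³) = 1, i.e. A³/T = Q²/g = 0.753²/9.81 = 0.0578.
At y = 0.561 m: A³/T = 0.02007 — too small.
At y = 0.82 m: A³/T = 0.1339 — too large.
At y = 0.693 m: A³/T = 0.05774 — ≈ 0.0578.

y_c = 0.693 m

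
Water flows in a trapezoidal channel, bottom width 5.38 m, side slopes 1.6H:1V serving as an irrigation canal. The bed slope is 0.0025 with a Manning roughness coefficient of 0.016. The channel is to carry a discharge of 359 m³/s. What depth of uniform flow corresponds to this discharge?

y_n = 4.69 m

Manning's equation rearranged: A R^(2/3) = nQ / (1·√S) = 0.016 × 359 / (√0.0025) = 114.9.
Try y = 3.54 m: A R^(2/3) = 63.84 — short.
Try y = 5.31 m: A R^(2/3) = 149.8 — over.
Try y = 4.69 m: A R^(2/3) = 114.8 — close enough.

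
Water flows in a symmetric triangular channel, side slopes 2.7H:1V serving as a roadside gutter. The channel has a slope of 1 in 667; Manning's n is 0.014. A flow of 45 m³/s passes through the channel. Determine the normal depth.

y_n = 2.37 m

Manning's equation rearranged: A R^(2/3) = nQ / (1·√S) = 0.014 × 45 / (√0.001499) = 16.27.
At y = 2.87 m: A R^(2/3) = 27.11 — too large.
At y = 1.81 m: A R^(2/3) = 7.929 — too small.
At y = 2.37 m: A R^(2/3) = 16.27 — matches.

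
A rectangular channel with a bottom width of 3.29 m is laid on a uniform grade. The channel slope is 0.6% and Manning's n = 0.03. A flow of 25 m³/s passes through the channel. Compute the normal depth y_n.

y_n = 2.86 m

Manning's equation rearranged: A R^(2/3) = nQ / (1·√S) = 0.03 × 25 / (√0.006) = 9.682.
At y = 2.04 m: A R^(2/3) = 6.306 — short.
At y = 3.27 m: A R^(2/3) = 11.43 — over.
At y = 2.86 m: A R^(2/3) = 9.685 — close enough.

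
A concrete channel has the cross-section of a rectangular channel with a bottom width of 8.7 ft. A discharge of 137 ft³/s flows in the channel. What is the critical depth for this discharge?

For a rectangular channel, critical depth y_c = (q²/g)^(1/3) where q = Q/b = 137/8.7 = 15.75 ft²/s.
So y_c = (15.75²/32.2)^(1/3) = 1.97 ft.

y_c = 1.97 ft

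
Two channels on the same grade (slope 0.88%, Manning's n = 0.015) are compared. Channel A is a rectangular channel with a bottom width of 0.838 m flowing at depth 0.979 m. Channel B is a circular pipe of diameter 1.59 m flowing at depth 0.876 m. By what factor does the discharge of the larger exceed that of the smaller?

Channel A: Flow area A = b·y = 0.838 × 0.979 = 0.8204 m². Wetted perimeter P = b + 2y = 0.838 + 2×0.979 = 2.796 m. Hydraulic radius R = A/P = 0.8204/2.796 = 0.2934 m. Q_A = (1/0.015)·0.8204·0.2934^(2/3)·√0.0088 = 2.266 m³/s.
Channel B: For a circular section of diameter D = 1.59 m at depth y = 0.876 m, the central angle is θ = 2 arccos(1 − 2y/D) = 3.346 rad. Then A = (D²/8)(θ − sin θ) = 1.121 m² and P = Dθ/2 = 2.66 m. Hydraulic radius R = A/P = 1.121/2.66 = 0.4216 m. Q_B = (1/0.015)·1.121·0.4216^(2/3)·√0.0088 = 3.943 m³/s.
The larger discharge is 3.943 m³/s and the smaller is 2.266 m³/s; the ratio is 1.74.

1.74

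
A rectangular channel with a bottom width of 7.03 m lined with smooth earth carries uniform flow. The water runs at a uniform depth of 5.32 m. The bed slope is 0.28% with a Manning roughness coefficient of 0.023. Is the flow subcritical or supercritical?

Flow area A = b·y = 7.03 × 5.32 = 37.4 m². Wetted perimeter P = b + 2y = 7.03 + 2×5.32 = 17.67 m.
Hydraulic radius R = A/P = 37.4/17.67 = 2.117 m.
V = (1/n) R^(2/3) √S = (1/0.023) × 2.117^(2/3) × √0.0028 = 3.793 m/s. Hydraulic depth D_h = A/T = 37.4/7.03 = 5.32 m.
Froude number Fr = V/√(g·D_h) = 3.793/√(9.81×5.32) = 0.525, which is less than 1, so the flow is subcritical.

subcritical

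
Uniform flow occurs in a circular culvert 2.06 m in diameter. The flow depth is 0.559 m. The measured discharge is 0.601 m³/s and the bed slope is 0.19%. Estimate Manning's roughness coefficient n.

n = 0.025

For a circular section of diameter D = 2.06 m at depth y = 0.559 m, the central angle is θ = 2 arccos(1 − 2y/D) = 2.192 rad. Then A = (D²/8)(θ − sin θ) = 0.7312 m² and P = Dθ/2 = 2.257 m.
Hydraulic radius R = A/P = 0.7312/2.257 = 0.3239 m.
Rearranging Manning's equation: n = (1/Q) A R^(2/3) S^(1/2) = (1/0.601) × 0.7312 × 0.3239^(2/3) × √0.0019 = 0.025.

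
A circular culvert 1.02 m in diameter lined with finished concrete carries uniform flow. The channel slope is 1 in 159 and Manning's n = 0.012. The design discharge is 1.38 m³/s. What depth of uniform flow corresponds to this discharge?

Manning's equation rearranged: A R^(2/3) = nQ / (1·√S) = 0.012 × 1.38 / (√0.006289) = 0.2088.
Try y = 0.754 m: A R^(2/3) = 0.2946 — high.
Try y = 0.473 m: A R^(2/3) = 0.1443 — low.
Try y = 0.59 m: A R^(2/3) = 0.2086 — matches.

y_n = 0.59 m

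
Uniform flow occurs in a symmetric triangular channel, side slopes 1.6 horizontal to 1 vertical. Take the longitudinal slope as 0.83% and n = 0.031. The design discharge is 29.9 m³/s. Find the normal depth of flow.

y_n = 2.48 m

Manning's equation rearranged: A R^(2/3) = nQ / (1·√S) = 0.031 × 29.9 / (√0.0083) = 10.17.
Try y = 2.15 m: A R^(2/3) = 6.953 — short.
Try y = 2.99 m: A R^(2/3) = 16.76 — over.
Try y = 2.48 m: A R^(2/3) = 10.18 — matches.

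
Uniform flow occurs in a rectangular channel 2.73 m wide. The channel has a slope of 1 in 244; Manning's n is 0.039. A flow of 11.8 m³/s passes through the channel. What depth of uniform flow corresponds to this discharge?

Manning's equation rearranged: A R^(2/3) = nQ / (1·√S) = 0.039 × 11.8 / (√0.004098) = 7.189.
Trying y = 3.53 m: A R^(2/3) = 9.536 — high.
Trying y = 2.32 m: A R^(2/3) = 5.725 — low.
Trying y = 2.79 m: A R^(2/3) = 7.187 — matches.

y_n = 2.79 m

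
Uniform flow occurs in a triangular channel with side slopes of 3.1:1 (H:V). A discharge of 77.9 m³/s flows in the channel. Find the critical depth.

y_c = 2.64 m

At critical depth, Q² T / (g A³) = 1, i.e. A³/T = Q²/g = 77.9²/9.81 = 618.6.
Trying y = 2.05 m: A³/T = 174 — low.
Trying y = 3 m: A³/T = 1168 — high.
Trying y = 2.64 m: A³/T = 616.2 — matches.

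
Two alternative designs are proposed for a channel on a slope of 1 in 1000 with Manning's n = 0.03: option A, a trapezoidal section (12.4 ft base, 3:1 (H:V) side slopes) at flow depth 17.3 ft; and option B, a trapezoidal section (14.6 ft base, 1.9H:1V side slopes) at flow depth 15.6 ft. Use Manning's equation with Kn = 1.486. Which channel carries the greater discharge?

Channel A: With bottom width b = 12.4 ft and side slope z = 3: A = (b + zy)y = (12.4 + 3×17.3)×17.3 = 1112 ft²; P = b + 2y√(1+z²) = 12.4 + 2×17.3×3.162 = 121.8 ft. Hydraulic radius R = A/P = 1112/121.8 = 9.132 ft. Q_A = (1.486/0.03)·1112·9.132^(2/3)·√0.001 = 7612 ft³/s.
Channel B: With bottom width b = 14.6 ft and side slope z = 1.9: A = (b + zy)y = (14.6 + 1.9×15.6)×15.6 = 690.1 ft²; P = b + 2y√(1+z²) = 14.6 + 2×15.6×2.147 = 81.59 ft. Hydraulic radius R = A/P = 690.1/81.59 = 8.459 ft. Q_B = (1.486/0.03)·690.1·8.459^(2/3)·√0.001 = 4488 ft³/s.
Q_A = 7612 ft³/s vs Q_B = 4488 ft³/s, so channel A carries more.

channel A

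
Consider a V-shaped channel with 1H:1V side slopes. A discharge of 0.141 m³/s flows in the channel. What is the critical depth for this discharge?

y_c = 0.332 m

At critical depth, Q² T / (g A³) = 1, i.e. A³/T = Q²/g = 0.141²/9.81 = 0.002027.
Trying y = 0.373 m: A³/T = 0.00361 — too large.
Trying y = 0.25 m: A³/T = 0.0004883 — too small.
Trying y = 0.332 m: A³/T = 0.002017 — matches.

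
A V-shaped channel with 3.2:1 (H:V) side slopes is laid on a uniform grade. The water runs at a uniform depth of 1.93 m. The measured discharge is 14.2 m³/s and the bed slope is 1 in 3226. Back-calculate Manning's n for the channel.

For a triangular section with side slope z = 3.2: A = zy² = 3.2×1.93² = 11.92 m²; P = 2y√(1+z²) = 2×1.93×3.353 = 12.94 m.
Hydraulic radius R = A/P = 11.92/12.94 = 0.9211 m.
Rearranging Manning's equation: n = (1/Q) A R^(2/3) S^(1/2) = (1/14.2) × 11.92 × 0.9211^(2/3) × √0.00031 = 0.014.

n = 0.014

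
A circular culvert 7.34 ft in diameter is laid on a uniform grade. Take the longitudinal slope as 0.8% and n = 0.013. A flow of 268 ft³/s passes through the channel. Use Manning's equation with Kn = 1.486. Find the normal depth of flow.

Manning's equation rearranged: A R^(2/3) = nQ / (1.486·√S) = 0.013 × 268 / (1.486 × √0.008) = 26.21.
At y = 2.38 ft: A R^(2/3) = 14.42 — short.
At y = 3.29 ft: A R^(2/3) = 26.23 — ≈ 26.21.

y_n = 3.29 ft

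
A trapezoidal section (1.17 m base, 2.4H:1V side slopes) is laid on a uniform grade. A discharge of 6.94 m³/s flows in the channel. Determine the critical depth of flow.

At critical depth, Q² T / (g A³) = 1, i.e. A³/T = Q²/g = 6.94²/9.81 = 4.91.
At y = 0.977 m: A³/T = 6.911 — high.
At y = 0.699 m: A³/T = 1.743 — low.
At y = 0.9 m: A³/T = 4.903 — close enough.

y_c = 0.9 m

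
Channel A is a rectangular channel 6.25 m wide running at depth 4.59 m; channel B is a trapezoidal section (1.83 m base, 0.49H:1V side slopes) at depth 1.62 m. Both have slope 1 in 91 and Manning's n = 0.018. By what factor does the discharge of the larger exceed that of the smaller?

Channel A: Flow area A = b·y = 6.25 × 4.59 = 28.69 m². Wetted perimeter P = b + 2y = 6.25 + 2×4.59 = 15.43 m. Hydraulic radius R = A/P = 28.69/15.43 = 1.859 m. Q_A = (1/0.018)·28.69·1.859^(2/3)·√0.01099 = 252.6 m³/s.
Channel B: With bottom width b = 1.83 m and side slope z = 0.49: A = (b + zy)y = (1.83 + 0.49×1.62)×1.62 = 4.251 m²; P = b + 2y√(1+z²) = 1.83 + 2×1.62×1.114 = 5.438 m. Hydraulic radius R = A/P = 4.251/5.438 = 0.7816 m. Q_B = (1/0.018)·4.251·0.7816^(2/3)·√0.01099 = 21 m³/s.
The larger discharge is 252.6 m³/s and the smaller is 21 m³/s; the ratio is 12.

12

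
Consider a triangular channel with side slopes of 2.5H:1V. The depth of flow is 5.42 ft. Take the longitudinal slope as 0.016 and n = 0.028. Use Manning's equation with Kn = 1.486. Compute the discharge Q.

Q = 912 ft³/s

For a triangular section with side slope z = 2.5: A = zy² = 2.5×5.42² = 73.44 ft²; P = 2y√(1+z²) = 2×5.42×2.693 = 29.19 ft.
Hydraulic radius R = A/P = 73.44/29.19 = 2.516 ft.
Manning's equation: Q = (1.486/n) A R^(2/3) S^(1/2) = (1.486/0.028) × 73.44 × 2.516^(2/3) × 0.016^(1/2) = 912 ft³/s.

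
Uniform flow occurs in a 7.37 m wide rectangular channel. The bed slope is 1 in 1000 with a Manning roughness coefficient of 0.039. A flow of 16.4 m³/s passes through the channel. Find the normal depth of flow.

y_n = 2.21 m

Manning's equation rearranged: A R^(2/3) = nQ / (1·√S) = 0.039 × 16.4 / (√0.001) = 20.23.
Try y = 1.79 m: A R^(2/3) = 14.94 — low.
Try y = 2.21 m: A R^(2/3) = 20.2 — ≈ 20.23.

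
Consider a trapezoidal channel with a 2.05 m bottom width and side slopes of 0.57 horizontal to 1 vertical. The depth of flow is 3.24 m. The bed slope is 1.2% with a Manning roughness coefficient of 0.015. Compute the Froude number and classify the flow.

With bottom width b = 2.05 m and side slope z = 0.57: A = (b + zy)y = (2.05 + 0.57×3.24)×3.24 = 12.63 m²; P = b + 2y√(1+z²) = 2.05 + 2×3.24×1.151 = 9.509 m.
Hydraulic radius R = A/P = 12.63/9.509 = 1.328 m.
V = (1/n) R^(2/3) √S = (1/0.015) × 1.328^(2/3) × √0.012 = 8.822 m/s. Hydraulic depth D_h = A/T = 12.63/5.744 = 2.198 m.
Froude number Fr = V/√(g·D_h) = 8.822/√(9.81×2.198) = 1.9, which is greater than 1, so the flow is supercritical.

supercritical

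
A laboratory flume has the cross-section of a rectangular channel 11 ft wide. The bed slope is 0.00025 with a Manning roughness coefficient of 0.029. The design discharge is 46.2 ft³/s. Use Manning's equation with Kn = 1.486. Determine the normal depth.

y_n = 3.23 ft

Manning's equation rearranged: A R^(2/3) = nQ / (1.486·√S) = 0.029 × 46.2 / (1.486 × √0.00025) = 57.02.
At y = 3.82 ft: A R^(2/3) = 72.24 — over.
At y = 2.8 ft: A R^(2/3) = 46.51 — short.
At y = 3.23 ft: A R^(2/3) = 57.06 — close enough.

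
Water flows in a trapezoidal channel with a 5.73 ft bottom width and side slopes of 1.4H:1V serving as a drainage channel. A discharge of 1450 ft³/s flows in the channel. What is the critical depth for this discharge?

At critical depth, Q² T / (g A³) = 1, i.e. A³/T = Q²/g = 1450²/32.2 = 65300.
Try y = 8.9 ft: A³/T = 138400 — over.
Try y = 5.58 ft: A³/T = 20210 — short.
Try y = 7.44 ft: A³/T = 65260 — matches.

y_c = 7.44 ft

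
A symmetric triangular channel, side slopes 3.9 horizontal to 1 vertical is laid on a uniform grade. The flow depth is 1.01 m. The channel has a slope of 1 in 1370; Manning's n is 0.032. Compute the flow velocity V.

V = 0.524 m/s

For a triangular section with side slope z = 3.9: A = zy² = 3.9×1.01² = 3.978 m²; P = 2y√(1+z²) = 2×1.01×4.026 = 8.133 m.
Hydraulic radius R = A/P = 3.978/8.133 = 0.4892 m.
From Manning's equation, V = (1/n) R^(2/3) S^(1/2) = (1/0.032) × 0.4892^(2/3) × 0.0007299^(1/2) = 0.524 m/s.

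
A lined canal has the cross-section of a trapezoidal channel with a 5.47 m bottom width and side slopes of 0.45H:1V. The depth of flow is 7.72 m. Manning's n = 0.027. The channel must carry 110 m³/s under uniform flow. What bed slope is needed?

S = 0.000412

With bottom width b = 5.47 m and side slope z = 0.45: A = (b + zy)y = (5.47 + 0.45×7.72)×7.72 = 69.05 m²; P = b + 2y√(1+z²) = 5.47 + 2×7.72×1.097 = 22.4 m.
Hydraulic radius R = A/P = 69.05/22.4 = 3.082 m.
From Manning's equation, S = [nQ / (1 A R^(2/3))]² = [0.027 × 110 / (1 × 69.05 × 3.082^(2/3))]² = 0.000412.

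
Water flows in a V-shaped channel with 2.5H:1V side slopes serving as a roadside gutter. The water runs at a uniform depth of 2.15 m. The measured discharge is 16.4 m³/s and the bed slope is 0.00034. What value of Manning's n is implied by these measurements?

n = 0.013

For a triangular section with side slope z = 2.5: A = zy² = 2.5×2.15² = 11.56 m²; P = 2y√(1+z²) = 2×2.15×2.693 = 11.58 m.
Hydraulic radius R = A/P = 11.56/11.58 = 0.9981 m.
Rearranging Manning's equation: n = (1/Q) A R^(2/3) S^(1/2) = (1/16.4) × 11.56 × 0.9981^(2/3) × √0.00034 = 0.013.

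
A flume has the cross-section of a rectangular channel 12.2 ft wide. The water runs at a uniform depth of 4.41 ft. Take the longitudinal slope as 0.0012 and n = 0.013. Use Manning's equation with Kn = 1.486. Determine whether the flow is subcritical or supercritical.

subcritical

Flow area A = b·y = 12.2 × 4.41 = 53.8 ft². Wetted perimeter P = b + 2y = 12.2 + 2×4.41 = 21.02 ft.
Hydraulic radius R = A/P = 53.8/21.02 = 2.56 ft.
V = (1.486/n) R^(2/3) √S = (1.486/0.013) × 2.56^(2/3) × √0.0012 = 7.409 ft/s. Hydraulic depth D_h = A/T = 53.8/12.2 = 4.41 ft.
Froude number Fr = V/√(g·D_h) = 7.409/√(32.2×4.41) = 0.622, which is less than 1, so the flow is subcritical.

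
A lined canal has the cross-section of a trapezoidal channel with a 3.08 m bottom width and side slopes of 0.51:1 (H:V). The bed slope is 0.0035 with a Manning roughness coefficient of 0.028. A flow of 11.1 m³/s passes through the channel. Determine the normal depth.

y_n = 1.48 m

Manning's equation rearranged: A R^(2/3) = nQ / (1·√S) = 0.028 × 11.1 / (√0.0035) = 5.253.
Trying y = 1.62 m: A R^(2/3) = 6.081 — high.
Trying y = 1.11 m: A R^(2/3) = 3.27 — low.
Trying y = 1.48 m: A R^(2/3) = 5.237 — matches.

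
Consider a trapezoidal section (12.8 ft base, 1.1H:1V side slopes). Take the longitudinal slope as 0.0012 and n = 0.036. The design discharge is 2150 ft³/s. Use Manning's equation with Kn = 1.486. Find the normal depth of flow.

Manning's equation rearranged: A R^(2/3) = nQ / (1.486·√S) = 0.036 × 2150 / (1.486 × √0.0012) = 1504.
Trying y = 16.6 ft: A R^(2/3) = 2113 — high.
Trying y = 12.2 ft: A R^(2/3) = 1116 — low.
Trying y = 14.1 ft: A R^(2/3) = 1501 — matches.

y_n = 14.1 ft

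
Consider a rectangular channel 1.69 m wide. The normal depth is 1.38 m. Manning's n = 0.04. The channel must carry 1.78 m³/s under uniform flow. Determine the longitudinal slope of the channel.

Flow area A = b·y = 1.69 × 1.38 = 2.332 m². Wetted perimeter P = b + 2y = 1.69 + 2×1.38 = 4.45 m.
Hydraulic radius R = A/P = 2.332/4.45 = 0.5241 m.
From Manning's equation, S = [nQ / (1 A R^(2/3))]² = [0.04 × 1.78 / (1 × 2.332 × 0.5241^(2/3))]² = 0.00221.

S = 0.00221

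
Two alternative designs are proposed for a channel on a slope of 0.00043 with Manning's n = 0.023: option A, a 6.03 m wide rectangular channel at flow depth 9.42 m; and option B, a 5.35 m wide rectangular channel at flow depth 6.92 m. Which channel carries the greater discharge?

channel A

Channel A: Flow area A = b·y = 6.03 × 9.42 = 56.8 m². Wetted perimeter P = b + 2y = 6.03 + 2×9.42 = 24.87 m. Hydraulic radius R = A/P = 56.8/24.87 = 2.284 m. Q_A = (1/0.023)·56.8·2.284^(2/3)·√0.00043 = 88.82 m³/s.
Channel B: Flow area A = b·y = 5.35 × 6.92 = 37.02 m². Wetted perimeter P = b + 2y = 5.35 + 2×6.92 = 19.19 m. Hydraulic radius R = A/P = 37.02/19.19 = 1.929 m. Q_B = (1/0.023)·37.02·1.929^(2/3)·√0.00043 = 51.73 m³/s.
Q_A = 88.82 m³/s vs Q_B = 51.73 m³/s, so channel A carries more.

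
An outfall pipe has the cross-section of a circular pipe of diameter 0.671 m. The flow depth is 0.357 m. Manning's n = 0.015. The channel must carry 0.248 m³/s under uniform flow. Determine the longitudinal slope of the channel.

S = 0.00389

For a circular section of diameter D = 0.671 m at depth y = 0.357 m, the central angle is θ = 2 arccos(1 − 2y/D) = 3.27 rad. Then A = (D²/8)(θ − sin θ) = 0.1912 m² and P = Dθ/2 = 1.097 m.
Hydraulic radius R = A/P = 0.1912/1.097 = 0.1743 m.
From Manning's equation, S = [nQ / (1 A R^(2/3))]² = [0.015 × 0.248 / (1 × 0.1912 × 0.1743^(2/3))]² = 0.00389.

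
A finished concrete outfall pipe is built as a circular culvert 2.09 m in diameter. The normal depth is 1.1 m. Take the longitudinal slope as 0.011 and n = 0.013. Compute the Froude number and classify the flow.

supercritical

For a circular section of diameter D = 2.09 m at depth y = 1.1 m, the central angle is θ = 2 arccos(1 − 2y/D) = 3.247 rad. Then A = (D²/8)(θ − sin θ) = 1.83 m² and P = Dθ/2 = 3.393 m.
Hydraulic radius R = A/P = 1.83/3.393 = 0.5394 m.
V = (1/n) R^(2/3) √S = (1/0.013) × 0.5394^(2/3) × √0.011 = 5.346 m/s. Hydraulic depth D_h = A/T = 1.83/2.087 = 0.8769 m.
Froude number Fr = V/√(g·D_h) = 5.346/√(9.81×0.8769) = 1.82, which is greater than 1, so the flow is supercritical.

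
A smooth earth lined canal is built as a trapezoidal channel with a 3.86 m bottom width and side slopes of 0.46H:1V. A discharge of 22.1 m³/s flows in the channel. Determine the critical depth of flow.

y_c = 1.41 m

At critical depth, Q² T / (g A³) = 1, i.e. A³/T = Q²/g = 22.1²/9.81 = 49.79.
Trying y = 1.25 m: A³/T = 34.01 — low.
Trying y = 1.76 m: A³/T = 101.3 — high.
Trying y = 1.41 m: A³/T = 49.82 — close enough.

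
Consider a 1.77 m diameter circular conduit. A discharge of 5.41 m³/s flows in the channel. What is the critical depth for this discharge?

At critical depth, Q² T / (g A³) = 1, i.e. A³/T = Q²/g = 5.41²/9.81 = 2.983.
Try y = 1.29 m: A³/T = 4.506 — too large.
Try y = 0.812 m: A³/T = 0.7571 — too small.
Try y = 1.16 m: A³/T = 2.967 — matches.

y_c = 1.16 m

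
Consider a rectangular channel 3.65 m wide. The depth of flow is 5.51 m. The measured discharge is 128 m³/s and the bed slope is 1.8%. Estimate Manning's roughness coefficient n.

Flow area A = b·y = 3.65 × 5.51 = 20.11 m². Wetted perimeter P = b + 2y = 3.65 + 2×5.51 = 14.67 m.
Hydraulic radius R = A/P = 20.11/14.67 = 1.371 m.
Rearranging Manning's equation: n = (1/Q) A R^(2/3) S^(1/2) = (1/128) × 20.11 × 1.371^(2/3) × √0.018 = 0.026.

n = 0.026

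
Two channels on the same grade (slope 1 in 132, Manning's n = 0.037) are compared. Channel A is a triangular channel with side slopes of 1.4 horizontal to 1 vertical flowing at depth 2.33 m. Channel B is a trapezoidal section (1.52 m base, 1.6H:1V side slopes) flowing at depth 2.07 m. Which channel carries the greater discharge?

channel B

Channel A: For a triangular section with side slope z = 1.4: A = zy² = 1.4×2.33² = 7.6 m²; P = 2y√(1+z²) = 2×2.33×1.72 = 8.017 m. Hydraulic radius R = A/P = 7.6/8.017 = 0.948 m. Q_A = (1/0.037)·7.6·0.948^(2/3)·√0.007576 = 17.25 m³/s.
Channel B: With bottom width b = 1.52 m and side slope z = 1.6: A = (b + zy)y = (1.52 + 1.6×2.07)×2.07 = 10 m²; P = b + 2y√(1+z²) = 1.52 + 2×2.07×1.887 = 9.331 m. Hydraulic radius R = A/P = 10/9.331 = 1.072 m. Q_B = (1/0.037)·10·1.072^(2/3)·√0.007576 = 24.64 m³/s.
Q_A = 17.25 m³/s vs Q_B = 24.64 m³/s, so channel B carries more.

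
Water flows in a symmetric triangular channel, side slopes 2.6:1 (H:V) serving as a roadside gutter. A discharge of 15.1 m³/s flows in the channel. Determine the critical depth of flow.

At critical depth, Q² T / (g A³) = 1, i.e. A³/T = Q²/g = 15.1²/9.81 = 23.24.
Try y = 1.65 m: A³/T = 41.34 — over.
Try y = 1.18 m: A³/T = 7.733 — short.
Try y = 1.47 m: A³/T = 23.2 — close enough.

y_c = 1.47 m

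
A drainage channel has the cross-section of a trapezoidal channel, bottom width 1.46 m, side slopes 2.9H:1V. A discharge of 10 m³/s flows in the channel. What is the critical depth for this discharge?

y_c = 0.973 m

At critical depth, Q² T / (g A³) = 1, i.e. A³/T = Q²/g = 10²/9.81 = 10.19.
Trying y = 1.22 m: A³/T = 26.56 — too large.
Trying y = 0.85 m: A³/T = 5.811 — too small.
Trying y = 0.973 m: A³/T = 10.18 — ≈ 10.19.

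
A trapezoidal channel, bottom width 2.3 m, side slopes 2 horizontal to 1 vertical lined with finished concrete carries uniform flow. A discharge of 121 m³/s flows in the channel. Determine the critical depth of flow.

y_c = 3.23 m

At critical depth, Q² T / (g A³) = 1, i.e. A³/T = Q²/g = 121²/9.81 = 1492.
Try y = 4 m: A³/T = 3822 — over.
Try y = 2.46 m: A³/T = 461.5 — short.
Try y = 3.23 m: A³/T = 1488 — matches.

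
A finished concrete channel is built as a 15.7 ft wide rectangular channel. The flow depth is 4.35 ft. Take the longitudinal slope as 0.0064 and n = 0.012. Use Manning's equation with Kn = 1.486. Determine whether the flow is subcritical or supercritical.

supercritical

Flow area A = b·y = 15.7 × 4.35 = 68.29 ft². Wetted perimeter P = b + 2y = 15.7 + 2×4.35 = 24.4 ft.
Hydraulic radius R = A/P = 68.29/24.4 = 2.799 ft.
V = (1.486/n) R^(2/3) √S = (1.486/0.012) × 2.799^(2/3) × √0.0064 = 19.68 ft/s. Hydraulic depth D_h = A/T = 68.29/15.7 = 4.35 ft.
Froude number Fr = V/√(g·D_h) = 19.68/√(32.2×4.35) = 1.66, which is greater than 1, so the flow is supercritical.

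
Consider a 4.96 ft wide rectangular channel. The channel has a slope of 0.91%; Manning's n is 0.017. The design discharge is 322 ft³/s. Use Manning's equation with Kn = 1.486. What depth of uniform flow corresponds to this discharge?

Manning's equation rearranged: A R^(2/3) = nQ / (1.486·√S) = 0.017 × 322 / (1.486 × √0.0091) = 38.62.
Try y = 4.03 ft: A R^(2/3) = 26.6 — low.
Try y = 6.44 ft: A R^(2/3) = 47.1 — high.
Try y = 5.46 ft: A R^(2/3) = 38.66 — close enough.

y_n = 5.46 ft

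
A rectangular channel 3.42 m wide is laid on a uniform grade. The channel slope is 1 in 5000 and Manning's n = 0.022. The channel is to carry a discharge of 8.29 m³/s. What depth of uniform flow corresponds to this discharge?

Manning's equation rearranged: A R^(2/3) = nQ / (1·√S) = 0.022 × 8.29 / (√0.0002) = 12.9.
Trying y = 2.4 m: A R^(2/3) = 8.2 — too small.
Trying y = 3.45 m: A R^(2/3) = 12.9 — close enough.

y_n = 3.45 m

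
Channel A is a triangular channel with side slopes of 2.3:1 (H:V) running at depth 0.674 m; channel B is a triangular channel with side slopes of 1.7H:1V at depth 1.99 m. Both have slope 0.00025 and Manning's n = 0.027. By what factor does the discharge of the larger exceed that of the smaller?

Channel A: For a triangular section with side slope z = 2.3: A = zy² = 2.3×0.674² = 1.045 m²; P = 2y√(1+z²) = 2×0.674×2.508 = 3.381 m. Hydraulic radius R = A/P = 1.045/3.381 = 0.3091 m. Q_A = (1/0.027)·1.045·0.3091^(2/3)·√0.00025 = 0.2797 m³/s.
Channel B: For a triangular section with side slope z = 1.7: A = zy² = 1.7×1.99² = 6.732 m²; P = 2y√(1+z²) = 2×1.99×1.972 = 7.85 m. Hydraulic radius R = A/P = 6.732/7.85 = 0.8576 m. Q_B = (1/0.027)·6.732·0.8576^(2/3)·√0.00025 = 3.559 m³/s.
The larger discharge is 3.559 m³/s and the smaller is 0.2797 m³/s; the ratio is 12.7.

12.7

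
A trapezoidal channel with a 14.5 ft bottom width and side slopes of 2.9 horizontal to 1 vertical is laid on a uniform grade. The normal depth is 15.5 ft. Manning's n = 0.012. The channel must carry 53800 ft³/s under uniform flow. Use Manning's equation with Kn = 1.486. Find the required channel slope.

S = 0.013

With bottom width b = 14.5 ft and side slope z = 2.9: A = (b + zy)y = (14.5 + 2.9×15.5)×15.5 = 921.5 ft²; P = b + 2y√(1+z²) = 14.5 + 2×15.5×3.068 = 109.6 ft.
Hydraulic radius R = A/P = 921.5/109.6 = 8.408 ft.
From Manning's equation, S = [nQ / (1.486 A R^(2/3))]² = [0.012 × 53800 / (1.486 × 921.5 × 8.408^(2/3))]² = 0.013.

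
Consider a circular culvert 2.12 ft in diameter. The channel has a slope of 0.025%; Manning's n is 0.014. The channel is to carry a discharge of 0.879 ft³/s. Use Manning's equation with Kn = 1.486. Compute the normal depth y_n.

Manning's equation rearranged: A R^(2/3) = nQ / (1.486·√S) = 0.014 × 0.879 / (1.486 × √0.00025) = 0.5238.
At y = 0.755 ft: A R^(2/3) = 0.6281 — over.
At y = 0.552 ft: A R^(2/3) = 0.3432 — short.
At y = 0.686 ft: A R^(2/3) = 0.5237 — matches.

y_n = 0.686 ft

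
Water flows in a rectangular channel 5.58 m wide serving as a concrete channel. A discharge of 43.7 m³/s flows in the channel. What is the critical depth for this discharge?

For a rectangular channel, critical depth y_c = (q²/g)^(1/3) where q = Q/b = 43.7/5.58 = 7.832 m²/s.
So y_c = (7.832²/9.81)^(1/3) = 1.84 m.

y_c = 1.84 m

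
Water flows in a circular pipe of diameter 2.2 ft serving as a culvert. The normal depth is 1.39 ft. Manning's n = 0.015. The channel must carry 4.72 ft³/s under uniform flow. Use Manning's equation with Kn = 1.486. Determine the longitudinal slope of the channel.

For a circular section of diameter D = 2.2 ft at depth y = 1.39 ft, the central angle is θ = 2 arccos(1 − 2y/D) = 3.675 rad. Then A = (D²/8)(θ − sin θ) = 2.531 ft² and P = Dθ/2 = 4.043 ft.
Hydraulic radius R = A/P = 2.531/4.043 = 0.6261 ft.
From Manning's equation, S = [nQ / (1.486 A R^(2/3))]² = [0.015 × 4.72 / (1.486 × 2.531 × 0.6261^(2/3))]² = 0.000661.

S = 0.000661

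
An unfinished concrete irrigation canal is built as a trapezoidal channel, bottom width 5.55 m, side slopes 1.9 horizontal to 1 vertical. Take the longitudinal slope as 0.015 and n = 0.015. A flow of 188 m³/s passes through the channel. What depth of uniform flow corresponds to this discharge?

y_n = 2.02 m

Manning's equation rearranged: A R^(2/3) = nQ / (1·√S) = 0.015 × 188 / (√0.015) = 23.03.
Trying y = 1.44 m: A R^(2/3) = 12.07 — low.
Trying y = 2.02 m: A R^(2/3) = 22.97 — ≈ 23.03.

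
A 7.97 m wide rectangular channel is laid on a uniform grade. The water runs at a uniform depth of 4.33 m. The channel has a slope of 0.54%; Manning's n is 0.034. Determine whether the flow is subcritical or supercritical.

Flow area A = b·y = 7.97 × 4.33 = 34.51 m². Wetted perimeter P = b + 2y = 7.97 + 2×4.33 = 16.63 m.
Hydraulic radius R = A/P = 34.51/16.63 = 2.075 m.
V = (1/n) R^(2/3) √S = (1/0.034) × 2.075^(2/3) × √0.0054 = 3.516 m/s. Hydraulic depth D_h = A/T = 34.51/7.97 = 4.33 m.
Froude number Fr = V/√(g·D_h) = 3.516/√(9.81×4.33) = 0.54, which is less than 1, so the flow is subcritical.

subcritical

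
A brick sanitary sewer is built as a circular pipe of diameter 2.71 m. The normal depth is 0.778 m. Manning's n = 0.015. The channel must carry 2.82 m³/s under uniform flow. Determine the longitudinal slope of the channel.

S = 0.0028

For a circular section of diameter D = 2.71 m at depth y = 0.778 m, the central angle is θ = 2 arccos(1 − 2y/D) = 2.262 rad. Then A = (D²/8)(θ − sin θ) = 1.369 m² and P = Dθ/2 = 3.065 m.
Hydraulic radius R = A/P = 1.369/3.065 = 0.4467 m.
From Manning's equation, S = [nQ / (1 A R^(2/3))]² = [0.015 × 2.82 / (1 × 1.369 × 0.4467^(2/3))]² = 0.0028.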